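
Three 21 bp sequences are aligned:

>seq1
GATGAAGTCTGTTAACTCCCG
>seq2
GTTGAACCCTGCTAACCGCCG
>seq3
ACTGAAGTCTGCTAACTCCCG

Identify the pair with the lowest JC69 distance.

seq1–seq2: 6/21 differ, p = 0.286, d = 0.360.
seq1–seq3: 3/21 differ, p = 0.143, d = 0.158.
seq2–seq3: 6/21 differ, p = 0.286, d = 0.360.
The smallest distance is between seq1 and seq3.

seq1 and seq3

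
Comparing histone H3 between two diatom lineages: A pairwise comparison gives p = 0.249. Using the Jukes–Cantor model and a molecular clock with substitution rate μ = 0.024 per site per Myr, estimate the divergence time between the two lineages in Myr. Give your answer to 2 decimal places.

6.30

d = −(3/4) ln(1 − 4p/3) = −0.75 ln(1 − 0.332) = −0.75 ln(0.668)
  = −0.75 × (-0.403467) = 0.302600 substitutions/site.
Under a molecular clock d = 2μt, so t = d/(2μ) = 0.302600 / (2 × 0.024) = 6.30 Myr.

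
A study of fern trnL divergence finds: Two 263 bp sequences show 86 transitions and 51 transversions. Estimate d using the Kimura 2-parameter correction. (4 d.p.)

P = 86/263 ≈ 0.326996 and Q = 51/263 ≈ 0.193916.
Under the Kimura two-parameter model, d = −½ ln(1 − 2P − Q) − ¼ ln(1 − 2Q).
1 − 2P − Q = 0.152092, giving −½ ln(0.152092) = 0.941635.
1 − 2Q = 0.612168, giving −¼ ln(0.612168) = 0.122687.
d = 0.941635 + 0.122687 = 1.064322.

1.0643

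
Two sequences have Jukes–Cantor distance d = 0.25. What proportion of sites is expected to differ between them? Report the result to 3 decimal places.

0.213

p = (3/4)(1 − e^(−4d/3)) = 0.75 × (1 − e^(-0.333333)) = 0.75 × (1 − 0.716532) = 0.212601.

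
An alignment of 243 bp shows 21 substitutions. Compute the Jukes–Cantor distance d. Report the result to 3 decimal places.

p = 21/243 ≈ 0.08642.
d = −(3/4) ln(1 − 4p/3) = −0.75 ln(1 − 0.115227) = −0.75 ln(0.884773)
  = −0.75 × (-0.122424) = 0.091818 substitutions/site.

0.092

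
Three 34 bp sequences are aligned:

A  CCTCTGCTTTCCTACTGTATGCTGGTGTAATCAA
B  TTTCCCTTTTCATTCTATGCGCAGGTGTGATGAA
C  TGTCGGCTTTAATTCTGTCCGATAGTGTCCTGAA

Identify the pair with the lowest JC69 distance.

B and C

A–B: 13/34 differ, p = 0.382, d = 0.535.
A–C: 13/34 differ, p = 0.382, d = 0.535.
B–C: 12/34 differ, p = 0.353, d = 0.477.
The smallest distance is between B and C.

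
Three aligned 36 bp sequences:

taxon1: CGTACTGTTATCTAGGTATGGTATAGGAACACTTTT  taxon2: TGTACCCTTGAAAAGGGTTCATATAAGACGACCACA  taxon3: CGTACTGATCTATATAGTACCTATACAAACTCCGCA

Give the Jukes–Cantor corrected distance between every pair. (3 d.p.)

d(taxon1,taxon2) = 0.824, d(taxon1,taxon3) = 0.745, d(taxon2,taxon3) = 0.745

taxon1–taxon2: 18/36 sites differ → p = 0.5, d = −0.75 ln(1 − 0.666667) = 0.823960 ≈ 0.824.
taxon1–taxon3: 17/36 sites differ → p ≈ 0.472222, d = −0.75 ln(1 − 0.629629) = 0.744938 ≈ 0.745.
taxon2–taxon3: 17/36 sites differ → p ≈ 0.472222, d = −0.75 ln(1 − 0.629629) = 0.744938 ≈ 0.745.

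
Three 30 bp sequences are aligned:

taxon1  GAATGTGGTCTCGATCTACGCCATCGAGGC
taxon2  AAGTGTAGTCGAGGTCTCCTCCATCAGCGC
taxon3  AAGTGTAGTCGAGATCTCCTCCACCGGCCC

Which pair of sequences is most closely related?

taxon2 and taxon3

taxon1–taxon2: 11/30 differ, p = 0.367, d = 0.503.
taxon1–taxon3: 11/30 differ, p = 0.367, d = 0.503.
taxon2–taxon3: 4/30 differ, p = 0.133, d = 0.147.
The smallest distance is between taxon2 and taxon3.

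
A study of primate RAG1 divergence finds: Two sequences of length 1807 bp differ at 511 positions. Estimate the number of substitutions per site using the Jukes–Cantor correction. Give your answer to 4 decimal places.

p = 511/1807 ≈ 0.282789.
d = −(3/4) ln(1 − 4p/3) = −0.75 ln(1 − 0.377052) = −0.75 ln(0.622948)
  = −0.75 × (-0.473292) = 0.354969 substitutions/site.

0.3550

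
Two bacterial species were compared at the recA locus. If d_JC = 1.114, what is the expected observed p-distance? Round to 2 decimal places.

0.58

p = (3/4)(1 − e^(−4d/3)) = 0.75 × (1 − e^(-1.485333)) = 0.75 × (1 − 0.226427) = 0.580180.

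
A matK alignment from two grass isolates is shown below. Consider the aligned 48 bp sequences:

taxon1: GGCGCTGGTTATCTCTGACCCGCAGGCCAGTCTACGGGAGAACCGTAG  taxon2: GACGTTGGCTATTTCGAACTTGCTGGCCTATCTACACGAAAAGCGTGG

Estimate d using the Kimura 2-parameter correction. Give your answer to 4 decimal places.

0.4717

Of 48 sites, 11 differences are transitions and 5 are transversions, so P = 11/48 ≈ 0.229167 and Q = 5/48 ≈ 0.104167.
Under the Kimura two-parameter model, d = −½ ln(1 − 2P − Q) − ¼ ln(1 − 2Q).
1 − 2P − Q = 0.437499, giving −½ ln(0.437499) = 0.413340.
1 − 2Q = 0.791666, giving −¼ ln(0.791666) = 0.058404.
d = 0.413340 + 0.058404 = 0.471744.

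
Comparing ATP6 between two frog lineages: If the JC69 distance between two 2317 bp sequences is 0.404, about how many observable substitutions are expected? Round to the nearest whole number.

724

Invert JC69: p = (3/4)(1 − e^(−4d/3)) = 0.75 × (1 − e^(-0.538667)) = 0.75 × (1 − 0.583526) = 0.312356.
Expected differing sites = pL ≈ 0.312356 × 2317 = 723.728852 ≈ 724.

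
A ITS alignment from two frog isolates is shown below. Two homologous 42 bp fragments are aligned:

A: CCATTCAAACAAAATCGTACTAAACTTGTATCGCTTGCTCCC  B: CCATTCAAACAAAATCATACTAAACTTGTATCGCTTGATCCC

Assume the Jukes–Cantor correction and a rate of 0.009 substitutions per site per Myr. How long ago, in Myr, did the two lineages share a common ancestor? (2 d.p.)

2.73

The sequences differ at 2 of 42 sites (17, 38), so p = 2/42 ≈ 0.047619.
d = −(3/4) ln(1 − 4p/3) = −0.75 ln(1 − 0.063492) = −0.75 ln(0.936508)
  = −0.75 × (-0.065597) = 0.049198 substitutions/site.
Under a molecular clock d = 2μt, so t = d/(2μ) = 0.049198 / (2 × 0.009) = 2.73 Myr.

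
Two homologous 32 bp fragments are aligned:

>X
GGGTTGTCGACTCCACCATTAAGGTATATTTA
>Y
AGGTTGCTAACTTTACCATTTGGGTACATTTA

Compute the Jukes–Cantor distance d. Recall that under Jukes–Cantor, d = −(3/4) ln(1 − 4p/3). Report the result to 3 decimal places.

0.353

The sequences differ at 9 of 32 sites (1, 7, 8, 9, 13, 14, 21, 22, 27), so p = 9/32 = 0.28125.
d = −(3/4) ln(1 − 4p/3) = −0.75 ln(1 − 0.375) = −0.75 ln(0.625)
  = −0.75 × (-0.470004) = 0.352503 substitutions/site.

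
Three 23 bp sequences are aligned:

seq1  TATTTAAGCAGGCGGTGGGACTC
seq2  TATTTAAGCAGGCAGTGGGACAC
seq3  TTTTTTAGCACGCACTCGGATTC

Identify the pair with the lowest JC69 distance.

seq1–seq2: 2/23 differ, p = 0.087, d = 0.092.
seq1–seq3: 7/23 differ, p = 0.304, d = 0.390.
seq2–seq3: 7/23 differ, p = 0.304, d = 0.390.
The smallest distance is between seq1 and seq2.

seq1 and seq2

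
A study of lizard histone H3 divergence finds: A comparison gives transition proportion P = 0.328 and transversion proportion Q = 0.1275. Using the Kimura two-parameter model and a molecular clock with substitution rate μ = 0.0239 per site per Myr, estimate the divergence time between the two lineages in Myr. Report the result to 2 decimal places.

Under the Kimura two-parameter model, d = −½ ln(1 − 2P − Q) − ¼ ln(1 − 2Q).
1 − 2P − Q = 0.2165, giving −½ ln(0.2165) = 0.765082.
1 − 2Q = 0.745, giving −¼ ln(0.745) = 0.073593.
d = 0.765082 + 0.073593 = 0.838675.
Under a molecular clock d = 2μt, so t = d/(2μ) = 0.838675 / (2 × 0.0239) = 17.55 Myr.

17.55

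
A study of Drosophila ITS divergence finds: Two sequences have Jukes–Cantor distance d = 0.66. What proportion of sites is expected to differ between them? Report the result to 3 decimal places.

0.439

p = (3/4)(1 − e^(−4d/3)) = 0.75 × (1 − e^(-0.88)) = 0.75 × (1 − 0.414783) = 0.438913.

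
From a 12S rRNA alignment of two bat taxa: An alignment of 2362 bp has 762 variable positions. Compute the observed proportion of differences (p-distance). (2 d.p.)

0.32

p = 762/2362 = 0.322607… ≈ 0.32 (to 2 d.p.).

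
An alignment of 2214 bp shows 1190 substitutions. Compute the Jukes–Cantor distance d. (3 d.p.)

0.946

p = 1190/2214 ≈ 0.537489.
d = −(3/4) ln(1 − 4p/3) = −0.75 ln(1 − 0.716652) = −0.75 ln(0.283348)
  = −0.75 × (-1.261079) = 0.945809 substitutions/site.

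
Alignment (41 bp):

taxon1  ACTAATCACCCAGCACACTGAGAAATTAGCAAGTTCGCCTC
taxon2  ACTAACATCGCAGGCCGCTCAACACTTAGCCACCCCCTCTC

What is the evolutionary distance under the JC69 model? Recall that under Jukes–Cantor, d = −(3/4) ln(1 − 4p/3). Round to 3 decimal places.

0.604

The sequences differ at 17 of 41 sites, so p = 17/41 ≈ 0.414634.
d = −(3/4) ln(1 − 4p/3) = −0.75 ln(1 − 0.552845) = −0.75 ln(0.447155)
  = −0.75 × (-0.804850) = 0.603638 substitutions/site.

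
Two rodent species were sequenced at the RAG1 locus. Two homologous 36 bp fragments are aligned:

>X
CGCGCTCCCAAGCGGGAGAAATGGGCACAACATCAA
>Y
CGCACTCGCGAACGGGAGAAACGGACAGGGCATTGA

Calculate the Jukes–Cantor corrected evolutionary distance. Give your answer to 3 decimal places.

The sequences differ at 11 of 36 sites, so p = 11/36 ≈ 0.305556.
d = −(3/4) ln(1 − 4p/3) = −0.75 ln(1 − 0.407408) = −0.75 ln(0.592592)
  = −0.75 × (-0.523249) = 0.392437 substitutions/site.

0.392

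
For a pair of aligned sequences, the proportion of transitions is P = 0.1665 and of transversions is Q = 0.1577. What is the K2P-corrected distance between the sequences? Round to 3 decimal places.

0.432

Under the Kimura two-parameter model, d = −½ ln(1 − 2P − Q) − ¼ ln(1 − 2Q).
1 − 2P − Q = 0.5093, giving −½ ln(0.5093) = 0.337359.
1 − 2Q = 0.6846, giving −¼ ln(0.6846) = 0.094730.
d = 0.337359 + 0.094730 = 0.432089.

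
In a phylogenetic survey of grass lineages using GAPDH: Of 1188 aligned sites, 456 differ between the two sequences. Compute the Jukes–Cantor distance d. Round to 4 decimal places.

p = 456/1188 ≈ 0.383838.
d = −(3/4) ln(1 − 4p/3) = −0.75 ln(1 − 0.511784) = −0.75 ln(0.488216)
  = −0.75 × (-0.716997) = 0.537748 substitutions/site.

0.5377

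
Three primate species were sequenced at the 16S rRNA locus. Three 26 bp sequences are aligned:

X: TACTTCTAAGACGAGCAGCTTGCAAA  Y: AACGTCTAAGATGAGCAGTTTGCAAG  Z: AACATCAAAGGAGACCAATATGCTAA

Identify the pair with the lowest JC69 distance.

X and Y

X–Y: 5/26 differ, p = 0.192, d = 0.222.
X–Z: 10/26 differ, p = 0.385, d = 0.539.
Y–Z: 9/26 differ, p = 0.346, d = 0.464.
The smallest distance is between X and Y.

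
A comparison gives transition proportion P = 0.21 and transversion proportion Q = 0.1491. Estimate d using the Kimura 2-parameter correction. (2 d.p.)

0.51

Under the Kimura two-parameter model, d = −½ ln(1 − 2P − Q) − ¼ ln(1 − 2Q).
1 − 2P − Q = 0.4309, giving −½ ln(0.4309) = 0.420940.
1 − 2Q = 0.7018, giving −¼ ln(0.7018) = 0.088527.
d = 0.420940 + 0.088527 = 0.509467.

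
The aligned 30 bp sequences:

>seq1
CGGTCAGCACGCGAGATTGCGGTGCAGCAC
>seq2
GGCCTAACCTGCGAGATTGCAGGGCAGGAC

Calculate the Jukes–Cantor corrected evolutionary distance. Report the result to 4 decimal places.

0.4408

The sequences differ at 10 of 30 sites (1, 3, 4, 5, 7, 9, 10, 21, 23, 28), so p = 10/30 ≈ 0.333333.
d = −(3/4) ln(1 − 4p/3) = −0.75 ln(1 − 0.444444) = −0.75 ln(0.555556)
  = −0.75 × (-0.587786) = 0.440840 substitutions/site.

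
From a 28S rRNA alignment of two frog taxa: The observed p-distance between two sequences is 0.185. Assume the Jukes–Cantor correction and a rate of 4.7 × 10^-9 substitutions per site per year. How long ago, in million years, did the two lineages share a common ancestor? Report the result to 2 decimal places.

d = −(3/4) ln(1 − 4p/3) = −0.75 ln(1 − 0.246667) = −0.75 ln(0.753333)
  = −0.75 × (-0.283248) = 0.212436 substitutions/site.
Under a molecular clock d = 2μt, so t = d/(2μ) = 0.212436 / (2 × 4.7 × 10^-9) = 22.60 million years.

22.60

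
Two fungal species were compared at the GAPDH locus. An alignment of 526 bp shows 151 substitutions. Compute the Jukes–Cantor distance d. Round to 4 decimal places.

0.3619

p = 151/526 ≈ 0.287072.
d = −(3/4) ln(1 − 4p/3) = −0.75 ln(1 − 0.382763) = −0.75 ln(0.617237)
  = −0.75 × (-0.482502) = 0.361877 substitutions/site.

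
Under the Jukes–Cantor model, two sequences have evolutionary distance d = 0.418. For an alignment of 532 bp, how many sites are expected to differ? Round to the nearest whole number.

Invert JC69: p = (3/4)(1 − e^(−4d/3)) = 0.75 × (1 − e^(-0.557333)) = 0.75 × (1 − 0.572735) = 0.320449.
Expected differing sites = pL ≈ 0.320449 × 532 = 170.478868 ≈ 170.

170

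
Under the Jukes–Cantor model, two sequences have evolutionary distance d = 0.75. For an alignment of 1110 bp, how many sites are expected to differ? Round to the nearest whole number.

Invert JC69: p = (3/4)(1 − e^(−4d/3)) = 0.75 × (1 − e^(-1)) = 0.75 × (1 − 0.367879) = 0.474091.
Expected differing sites = pL ≈ 0.474091 × 1110 = 526.24101 ≈ 526.

526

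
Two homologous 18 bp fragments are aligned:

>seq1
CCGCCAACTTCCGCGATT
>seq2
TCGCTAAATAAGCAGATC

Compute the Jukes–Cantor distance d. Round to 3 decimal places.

0.824

The sequences differ at 9 of 18 sites (1, 5, 8, 10, 11, 12, 13, 14, 18), so p = 9/18 = 0.5.
d = −(3/4) ln(1 − 4p/3) = −0.75 ln(1 − 0.666667) = −0.75 ln(0.333333)
  = −0.75 × (-1.098613) = 0.823960 substitutions/site.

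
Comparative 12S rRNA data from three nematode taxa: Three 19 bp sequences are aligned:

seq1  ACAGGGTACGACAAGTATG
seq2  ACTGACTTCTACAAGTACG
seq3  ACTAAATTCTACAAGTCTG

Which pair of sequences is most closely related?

seq2 and seq3

seq1–seq2: 6/19 differ, p = 0.316, d = 0.410.
seq1–seq3: 7/19 differ, p = 0.368, d = 0.507.
seq2–seq3: 4/19 differ, p = 0.211, d = 0.247.
The smallest distance is between seq2 and seq3.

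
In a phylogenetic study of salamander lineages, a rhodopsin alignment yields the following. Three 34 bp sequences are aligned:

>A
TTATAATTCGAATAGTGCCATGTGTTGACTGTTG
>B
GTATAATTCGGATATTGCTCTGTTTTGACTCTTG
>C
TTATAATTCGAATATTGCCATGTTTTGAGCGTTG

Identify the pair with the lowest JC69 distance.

A and C

A–B: 7/34 differ, p = 0.206, d = 0.241.
A–C: 4/34 differ, p = 0.118, d = 0.128.
B–C: 7/34 differ, p = 0.206, d = 0.241.
The smallest distance is between A and C.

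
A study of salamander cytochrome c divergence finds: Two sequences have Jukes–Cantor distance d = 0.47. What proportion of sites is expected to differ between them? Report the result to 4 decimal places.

p = (3/4)(1 − e^(−4d/3)) = 0.75 × (1 − e^(-0.626667)) = 0.75 × (1 − 0.534370) = 0.349223.

0.3492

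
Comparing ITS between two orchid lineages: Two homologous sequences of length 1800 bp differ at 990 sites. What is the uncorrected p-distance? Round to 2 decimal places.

0.55

p = 990/1800 = 0.55.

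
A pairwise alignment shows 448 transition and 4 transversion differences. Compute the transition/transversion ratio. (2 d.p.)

112.00

R = 448/4 = 112.00.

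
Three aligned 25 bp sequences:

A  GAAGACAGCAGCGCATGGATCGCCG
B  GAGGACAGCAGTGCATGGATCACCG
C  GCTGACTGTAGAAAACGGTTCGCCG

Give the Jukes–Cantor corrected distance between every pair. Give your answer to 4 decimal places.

d(A,B) = 0.1308, d(A,C) = 0.4904, d(B,C) = 0.5716

A–B: 3/25 sites differ → p = 0.12, d = −0.75 ln(1 − 0.16) = 0.130765 ≈ 0.1308.
A–C: 9/25 sites differ → p = 0.36, d = −0.75 ln(1 − 0.48) = 0.490445 ≈ 0.4904.
B–C: 10/25 sites differ → p = 0.4, d = −0.75 ln(1 − 0.533333) = 0.571605 ≈ 0.5716.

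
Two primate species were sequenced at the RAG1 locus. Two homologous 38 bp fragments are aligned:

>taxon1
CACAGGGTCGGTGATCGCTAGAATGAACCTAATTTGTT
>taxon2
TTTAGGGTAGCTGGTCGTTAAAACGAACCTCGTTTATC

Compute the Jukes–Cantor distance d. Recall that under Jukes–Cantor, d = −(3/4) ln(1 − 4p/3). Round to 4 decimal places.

The sequences differ at 13 of 38 sites, so p = 13/38 ≈ 0.342105.
d = −(3/4) ln(1 − 4p/3) = −0.75 ln(1 − 0.45614) = −0.75 ln(0.54386)
  = −0.75 × (-0.609063) = 0.456797 substitutions/site.

0.4568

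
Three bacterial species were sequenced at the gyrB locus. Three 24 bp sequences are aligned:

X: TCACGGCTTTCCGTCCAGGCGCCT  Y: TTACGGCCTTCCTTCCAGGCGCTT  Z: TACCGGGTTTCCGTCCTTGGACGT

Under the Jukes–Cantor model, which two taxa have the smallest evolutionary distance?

X–Y: 4/24 differ, p = 0.167, d = 0.188.
X–Z: 8/24 differ, p = 0.333, d = 0.441.
Y–Z: 10/24 differ, p = 0.417, d = 0.608.
The smallest distance is between X and Y.

X and Y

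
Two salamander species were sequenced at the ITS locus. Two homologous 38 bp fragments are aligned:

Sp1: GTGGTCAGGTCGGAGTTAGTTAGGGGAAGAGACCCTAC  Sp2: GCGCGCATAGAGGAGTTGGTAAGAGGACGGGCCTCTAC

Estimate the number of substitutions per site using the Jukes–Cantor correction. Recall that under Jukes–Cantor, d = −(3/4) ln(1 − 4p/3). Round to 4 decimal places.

0.5068

The sequences differ at 14 of 38 sites, so p = 14/38 ≈ 0.368421.
d = −(3/4) ln(1 − 4p/3) = −0.75 ln(1 − 0.491228) = −0.75 ln(0.508772)
  = −0.75 × (-0.675755) = 0.506816 substitutions/site.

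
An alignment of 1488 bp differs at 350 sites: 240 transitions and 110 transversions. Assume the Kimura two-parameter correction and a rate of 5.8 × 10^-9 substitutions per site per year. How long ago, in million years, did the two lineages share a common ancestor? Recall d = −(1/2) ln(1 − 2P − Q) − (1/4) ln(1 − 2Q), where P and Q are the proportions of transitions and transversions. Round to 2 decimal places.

25.22

P = 240/1488 ≈ 0.16129 and Q = 110/1488 ≈ 0.073925.
Under the Kimura two-parameter model, d = −½ ln(1 − 2P − Q) − ¼ ln(1 − 2Q).
1 − 2P − Q = 0.603495, giving −½ ln(0.603495) = 0.252509.
1 − 2Q = 0.85215, giving −¼ ln(0.85215) = 0.039998.
d = 0.252509 + 0.039998 = 0.292507.
Under a molecular clock d = 2μt, so t = d/(2μ) = 0.292507 / (2 × 5.8 × 10^-9) = 25.22 million years.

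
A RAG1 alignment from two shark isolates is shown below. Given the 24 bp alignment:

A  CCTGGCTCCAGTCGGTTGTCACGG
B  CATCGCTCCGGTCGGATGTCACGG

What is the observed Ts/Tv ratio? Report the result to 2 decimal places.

0.33

Transitions are A↔G and C↔T; transversions are all other mismatches.
Transitions: 1. Transversions: 3.
R = 1/3 = 0.333333… ≈ 0.33 (to 2 d.p.).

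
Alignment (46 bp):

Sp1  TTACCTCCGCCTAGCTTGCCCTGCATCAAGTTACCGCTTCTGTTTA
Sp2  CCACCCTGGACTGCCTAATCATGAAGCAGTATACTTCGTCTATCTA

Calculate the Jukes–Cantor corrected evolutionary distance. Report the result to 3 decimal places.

0.761

The sequences differ at 22 of 46 sites, so p = 22/46 ≈ 0.478261.
d = −(3/4) ln(1 − 4p/3) = −0.75 ln(1 − 0.637681) = −0.75 ln(0.362319)
  = −0.75 × (-1.015230) = 0.761423 substitutions/site.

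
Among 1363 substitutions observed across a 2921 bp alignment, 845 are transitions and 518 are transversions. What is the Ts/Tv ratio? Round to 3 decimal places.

1.631

R = 845/518 = 1.631274… ≈ 1.631 (to 3 d.p.).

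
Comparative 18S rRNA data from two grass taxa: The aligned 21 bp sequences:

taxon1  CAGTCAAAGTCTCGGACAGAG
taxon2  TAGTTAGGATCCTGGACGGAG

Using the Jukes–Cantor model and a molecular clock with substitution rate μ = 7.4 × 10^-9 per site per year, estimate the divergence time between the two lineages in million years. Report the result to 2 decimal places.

The sequences differ at 8 of 21 sites (1, 5, 7, 8, 9, 12, 13, 18), so p = 8/21 ≈ 0.380952.
d = −(3/4) ln(1 − 4p/3) = −0.75 ln(1 − 0.507936) = −0.75 ln(0.492064)
  = −0.75 × (-0.709146) = 0.531860 substitutions/site.
Under a molecular clock d = 2μt, so t = d/(2μ) = 0.531860 / (2 × 7.4 × 10^-9) = 35.94 million years.

35.94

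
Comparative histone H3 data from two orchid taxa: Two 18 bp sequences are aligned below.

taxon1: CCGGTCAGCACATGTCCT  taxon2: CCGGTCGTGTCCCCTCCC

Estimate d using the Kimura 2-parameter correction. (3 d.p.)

0.675

Of 18 sites, 3 differences are transitions and 5 are transversions, so P = 3/18 ≈ 0.166667 and Q = 5/18 ≈ 0.277778.
Under the Kimura two-parameter model, d = −½ ln(1 − 2P − Q) − ¼ ln(1 − 2Q).
1 − 2P − Q = 0.388888, giving −½ ln(0.388888) = 0.472232.
1 − 2Q = 0.444444, giving −¼ ln(0.444444) = 0.202733.
d = 0.472232 + 0.202733 = 0.674965.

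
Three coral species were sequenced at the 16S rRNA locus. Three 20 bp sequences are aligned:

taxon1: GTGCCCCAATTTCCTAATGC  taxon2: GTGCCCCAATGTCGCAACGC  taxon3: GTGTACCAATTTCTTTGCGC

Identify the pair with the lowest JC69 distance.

taxon1–taxon2: 4/20 differ, p = 0.200, d = 0.233.
taxon1–taxon3: 6/20 differ, p = 0.300, d = 0.383.
taxon2–taxon3: 7/20 differ, p = 0.350, d = 0.471.
The smallest distance is between taxon1 and taxon2.

taxon1 and taxon2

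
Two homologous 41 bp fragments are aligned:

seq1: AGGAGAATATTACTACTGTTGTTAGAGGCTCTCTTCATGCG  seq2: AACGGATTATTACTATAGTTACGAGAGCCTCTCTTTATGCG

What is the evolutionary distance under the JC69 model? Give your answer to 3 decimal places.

The sequences differ at 11 of 41 sites, so p = 11/41 ≈ 0.268293.
d = −(3/4) ln(1 − 4p/3) = −0.75 ln(1 − 0.357724) = −0.75 ln(0.642276)
  = −0.75 × (-0.442737) = 0.332053 substitutions/site.

0.332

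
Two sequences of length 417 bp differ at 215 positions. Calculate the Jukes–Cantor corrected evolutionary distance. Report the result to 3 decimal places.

0.872

p = 215/417 ≈ 0.515588.
d = −(3/4) ln(1 − 4p/3) = −0.75 ln(1 − 0.687451) = −0.75 ln(0.312549)
  = −0.75 × (-1.162994) = 0.872246 substitutions/site.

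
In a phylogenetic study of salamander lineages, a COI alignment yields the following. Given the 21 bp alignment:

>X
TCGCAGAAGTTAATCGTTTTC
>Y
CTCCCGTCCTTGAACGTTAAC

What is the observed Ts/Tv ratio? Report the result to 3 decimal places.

Transitions are A↔G and C↔T; transversions are all other mismatches.
Transitions: 3. Transversions: 8.
R = 3/8 = 0.375.

0.375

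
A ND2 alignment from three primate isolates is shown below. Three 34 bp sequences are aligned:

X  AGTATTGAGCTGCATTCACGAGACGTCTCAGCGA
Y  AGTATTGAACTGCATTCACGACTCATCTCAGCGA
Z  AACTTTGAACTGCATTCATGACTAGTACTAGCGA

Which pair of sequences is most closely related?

X and Y

X–Y: 4/34 differ, p = 0.118, d = 0.128.
X–Z: 11/34 differ, p = 0.324, d = 0.423.
Y–Z: 9/34 differ, p = 0.265, d = 0.326.
The smallest distance is between X and Y.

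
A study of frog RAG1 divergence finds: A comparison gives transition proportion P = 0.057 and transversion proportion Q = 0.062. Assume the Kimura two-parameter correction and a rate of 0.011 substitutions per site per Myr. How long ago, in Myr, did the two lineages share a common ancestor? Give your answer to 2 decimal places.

Under the Kimura two-parameter model, d = −½ ln(1 − 2P − Q) − ¼ ln(1 − 2Q).
1 − 2P − Q = 0.824, giving −½ ln(0.824) = 0.096792.
1 − 2Q = 0.876, giving −¼ ln(0.876) = 0.033097.
d = 0.096792 + 0.033097 = 0.129889.
Under a molecular clock d = 2μt, so t = d/(2μ) = 0.129889 / (2 × 0.011) = 5.90 Myr.

5.90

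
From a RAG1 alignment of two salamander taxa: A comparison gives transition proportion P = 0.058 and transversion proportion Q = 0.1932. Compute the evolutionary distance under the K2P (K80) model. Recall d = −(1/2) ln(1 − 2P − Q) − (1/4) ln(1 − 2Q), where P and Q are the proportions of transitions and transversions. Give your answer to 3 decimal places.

Under the Kimura two-parameter model, d = −½ ln(1 − 2P − Q) − ¼ ln(1 − 2Q).
1 − 2P − Q = 0.6908, giving −½ ln(0.6908) = 0.184952.
1 − 2Q = 0.6136, giving −¼ ln(0.6136) = 0.122103.
d = 0.184952 + 0.122103 = 0.307055.

0.307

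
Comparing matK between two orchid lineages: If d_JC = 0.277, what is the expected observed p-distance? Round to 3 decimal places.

0.232

p = (3/4)(1 − e^(−4d/3)) = 0.75 × (1 − e^(-0.369333)) = 0.75 × (1 − 0.691195) = 0.231604.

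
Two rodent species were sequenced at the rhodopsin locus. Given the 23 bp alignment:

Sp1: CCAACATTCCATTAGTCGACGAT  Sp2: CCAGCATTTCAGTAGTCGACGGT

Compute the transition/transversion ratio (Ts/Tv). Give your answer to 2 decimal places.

Transitions are A↔G and C↔T; transversions are all other mismatches.
Transitions: 3. Transversions: 1.
R = 3/1 = 3.00.

3.00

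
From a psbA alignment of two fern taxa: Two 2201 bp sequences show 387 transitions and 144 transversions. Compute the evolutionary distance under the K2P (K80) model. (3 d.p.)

0.305

P = 387/2201 ≈ 0.175829 and Q = 144/2201 ≈ 0.065425.
Under the Kimura two-parameter model, d = −½ ln(1 − 2P − Q) − ¼ ln(1 − 2Q).
1 − 2P − Q = 0.582917, giving −½ ln(0.582917) = 0.269855.
1 − 2Q = 0.86915, giving −¼ ln(0.86915) = 0.035060.
d = 0.269855 + 0.035060 = 0.304915.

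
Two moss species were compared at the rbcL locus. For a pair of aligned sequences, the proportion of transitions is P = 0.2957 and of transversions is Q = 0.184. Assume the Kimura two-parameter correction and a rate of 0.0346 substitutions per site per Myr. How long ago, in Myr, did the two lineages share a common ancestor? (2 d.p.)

Under the Kimura two-parameter model, d = −½ ln(1 − 2P − Q) − ¼ ln(1 − 2Q).
1 − 2P − Q = 0.2246, giving −½ ln(0.2246) = 0.746717.
1 − 2Q = 0.632, giving −¼ ln(0.632) = 0.114716.
d = 0.746717 + 0.114716 = 0.861433.
Under a molecular clock d = 2μt, so t = d/(2μ) = 0.861433 / (2 × 0.0346) = 12.45 Myr.

12.45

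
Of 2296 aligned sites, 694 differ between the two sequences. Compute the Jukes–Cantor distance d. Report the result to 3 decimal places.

0.387

p = 694/2296 ≈ 0.302265.
d = −(3/4) ln(1 − 4p/3) = −0.75 ln(1 − 0.40302) = −0.75 ln(0.59698)
  = −0.75 × (-0.515872) = 0.386904 substitutions/site.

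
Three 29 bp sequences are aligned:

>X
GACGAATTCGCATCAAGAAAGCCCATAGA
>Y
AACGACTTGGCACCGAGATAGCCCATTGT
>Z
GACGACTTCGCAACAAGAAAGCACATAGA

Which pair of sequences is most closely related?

X and Z

X–Y: 8/29 differ, p = 0.276, d = 0.344.
X–Z: 3/29 differ, p = 0.103, d = 0.111.
Y–Z: 8/29 differ, p = 0.276, d = 0.344.
The smallest distance is between X and Z.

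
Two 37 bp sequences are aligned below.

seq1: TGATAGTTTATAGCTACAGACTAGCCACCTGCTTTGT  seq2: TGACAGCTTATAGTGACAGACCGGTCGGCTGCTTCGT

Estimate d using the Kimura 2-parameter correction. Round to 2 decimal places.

Of 37 sites, 8 differences are transitions and 2 are transversions, so P = 8/37 ≈ 0.216216 and Q = 2/37 ≈ 0.054054.
Under the Kimura two-parameter model, d = −½ ln(1 − 2P − Q) − ¼ ln(1 − 2Q).
1 − 2P − Q = 0.513514, giving −½ ln(0.513514) = 0.333239.
1 − 2Q = 0.891892, giving −¼ ln(0.891892) = 0.028603.
d = 0.333239 + 0.028603 = 0.361842.

0.36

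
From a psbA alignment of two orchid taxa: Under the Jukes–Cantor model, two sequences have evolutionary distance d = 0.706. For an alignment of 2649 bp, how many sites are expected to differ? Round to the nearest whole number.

Invert JC69: p = (3/4)(1 − e^(−4d/3)) = 0.75 × (1 − e^(-0.941333)) = 0.75 × (1 − 0.390107) = 0.457420.
Expected differing sites = pL ≈ 0.457420 × 2649 = 1211.70558 ≈ 1212.

1212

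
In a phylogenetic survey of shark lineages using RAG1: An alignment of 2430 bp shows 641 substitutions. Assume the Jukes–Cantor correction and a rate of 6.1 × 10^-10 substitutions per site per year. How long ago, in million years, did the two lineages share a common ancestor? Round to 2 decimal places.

266.45

p = 641/2430 ≈ 0.263786.
d = −(3/4) ln(1 − 4p/3) = −0.75 ln(1 − 0.351715) = −0.75 ln(0.648285)
  = −0.75 × (-0.433425) = 0.325069 substitutions/site.
Under a molecular clock d = 2μt, so t = d/(2μ) = 0.325069 / (2 × 6.1 × 10^-10) = 266.45 million years.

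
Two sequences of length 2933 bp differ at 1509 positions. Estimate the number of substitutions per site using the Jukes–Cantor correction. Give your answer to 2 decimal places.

0.87

p = 1509/2933 ≈ 0.51449.
d = −(3/4) ln(1 − 4p/3) = −0.75 ln(1 − 0.685987) = −0.75 ln(0.314013)
  = −0.75 × (-1.158321) = 0.868741 substitutions/site.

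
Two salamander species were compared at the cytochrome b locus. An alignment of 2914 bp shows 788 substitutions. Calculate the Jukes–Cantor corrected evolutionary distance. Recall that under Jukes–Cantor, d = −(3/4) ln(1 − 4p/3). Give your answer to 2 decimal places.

p = 788/2914 ≈ 0.270419.
d = −(3/4) ln(1 − 4p/3) = −0.75 ln(1 − 0.360559) = −0.75 ln(0.639441)
  = −0.75 × (-0.447161) = 0.335371 substitutions/site.

0.34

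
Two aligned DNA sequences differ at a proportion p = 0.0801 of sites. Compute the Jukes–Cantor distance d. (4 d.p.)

0.0847

d = −(3/4) ln(1 − 4p/3) = −0.75 ln(1 − 0.1068) = −0.75 ln(0.8932)
  = −0.75 × (-0.112945) = 0.084709 substitutions/site.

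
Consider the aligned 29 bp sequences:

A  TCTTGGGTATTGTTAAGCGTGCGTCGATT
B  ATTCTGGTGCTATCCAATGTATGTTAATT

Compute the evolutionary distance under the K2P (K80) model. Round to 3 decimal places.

1.395

Of 29 sites, 12 differences are transitions and 3 are transversions, so P = 12/29 ≈ 0.413793 and Q = 3/29 ≈ 0.103448.
Under the Kimura two-parameter model, d = −½ ln(1 − 2P − Q) − ¼ ln(1 − 2Q).
1 − 2P − Q = 0.068966, giving −½ ln(0.068966) = 1.337071.
1 − 2Q = 0.793104, giving −¼ ln(0.793104) = 0.057950.
d = 1.337071 + 0.057950 = 1.395021.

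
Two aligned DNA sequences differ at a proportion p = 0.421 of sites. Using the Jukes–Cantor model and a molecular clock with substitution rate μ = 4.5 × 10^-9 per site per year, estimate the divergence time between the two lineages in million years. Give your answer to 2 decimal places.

68.67

d = −(3/4) ln(1 − 4p/3) = −0.75 ln(1 − 0.561333) = −0.75 ln(0.438667)
  = −0.75 × (-0.824015) = 0.618011 substitutions/site.
Under a molecular clock d = 2μt, so t = d/(2μ) = 0.618011 / (2 × 4.5 × 10^-9) = 68.67 million years.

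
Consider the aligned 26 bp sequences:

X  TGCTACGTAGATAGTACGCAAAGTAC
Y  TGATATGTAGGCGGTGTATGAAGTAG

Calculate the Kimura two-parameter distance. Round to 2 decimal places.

Of 26 sites, 9 differences are transitions and 2 are transversions, so P = 9/26 ≈ 0.346154 and Q = 2/26 ≈ 0.076923.
Under the Kimura two-parameter model, d = −½ ln(1 − 2P − Q) − ¼ ln(1 − 2Q).
1 − 2P − Q = 0.230769, giving −½ ln(0.230769) = 0.733169.
1 − 2Q = 0.846154, giving −¼ ln(0.846154) = 0.041763.
d = 0.733169 + 0.041763 = 0.774932.

0.77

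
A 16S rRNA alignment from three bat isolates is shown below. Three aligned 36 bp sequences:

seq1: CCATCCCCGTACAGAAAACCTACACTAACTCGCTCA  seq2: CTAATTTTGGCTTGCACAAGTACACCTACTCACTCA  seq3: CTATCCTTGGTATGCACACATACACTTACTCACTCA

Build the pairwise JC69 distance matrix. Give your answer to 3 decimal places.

d(seq1,seq2) = 0.745, d(seq1,seq3) = 0.441, d(seq2,seq3) = 0.264

seq1–seq2: 17/36 sites differ → p ≈ 0.472222, d = −0.75 ln(1 − 0.629629) = 0.744938 ≈ 0.745.
seq1–seq3: 12/36 sites differ → p ≈ 0.333333, d = −0.75 ln(1 − 0.444444) = 0.440839 ≈ 0.441.
seq2–seq3: 8/36 sites differ → p ≈ 0.222222, d = −0.75 ln(1 − 0.296296) = 0.263548 ≈ 0.264.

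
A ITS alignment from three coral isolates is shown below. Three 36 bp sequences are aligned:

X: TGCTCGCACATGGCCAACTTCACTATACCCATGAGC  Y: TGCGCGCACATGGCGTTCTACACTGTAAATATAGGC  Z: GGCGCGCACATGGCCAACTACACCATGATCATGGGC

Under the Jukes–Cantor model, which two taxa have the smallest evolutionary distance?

X–Y: 11/36 differ, p = 0.306, d = 0.392.
X–Z: 8/36 differ, p = 0.222, d = 0.264.
Y–Z: 10/36 differ, p = 0.278, d = 0.347.
The smallest distance is between X and Z.

X and Z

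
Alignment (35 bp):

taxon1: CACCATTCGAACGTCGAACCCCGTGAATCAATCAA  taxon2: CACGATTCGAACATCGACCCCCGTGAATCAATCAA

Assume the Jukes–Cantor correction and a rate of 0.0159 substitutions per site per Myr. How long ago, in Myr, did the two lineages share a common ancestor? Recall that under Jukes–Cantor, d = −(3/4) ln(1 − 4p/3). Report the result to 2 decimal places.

2.86

The sequences differ at 3 of 35 sites (4, 13, 18), so p = 3/35 ≈ 0.085714.
d = −(3/4) ln(1 − 4p/3) = −0.75 ln(1 − 0.114285) = −0.75 ln(0.885715)
  = −0.75 × (-0.121360) = 0.091020 substitutions/site.
Under a molecular clock d = 2μt, so t = d/(2μ) = 0.091020 / (2 × 0.0159) = 2.86 Myr.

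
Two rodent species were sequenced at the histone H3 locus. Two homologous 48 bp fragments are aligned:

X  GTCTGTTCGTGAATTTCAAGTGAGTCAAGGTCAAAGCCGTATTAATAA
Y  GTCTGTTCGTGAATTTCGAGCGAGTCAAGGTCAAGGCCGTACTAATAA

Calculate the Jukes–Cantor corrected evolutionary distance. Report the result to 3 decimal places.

The sequences differ at 4 of 48 sites (18, 21, 35, 42), so p = 4/48 ≈ 0.083333.
d = −(3/4) ln(1 − 4p/3) = −0.75 ln(1 − 0.111111) = −0.75 ln(0.888889)
  = −0.75 × (-0.117783) = 0.088337 substitutions/site.

0.088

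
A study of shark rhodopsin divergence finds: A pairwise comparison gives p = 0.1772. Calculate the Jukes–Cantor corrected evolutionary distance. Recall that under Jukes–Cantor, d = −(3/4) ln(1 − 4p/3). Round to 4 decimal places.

d = −(3/4) ln(1 − 4p/3) = −0.75 ln(1 − 0.236267) = −0.75 ln(0.763733)
  = −0.75 × (-0.269537) = 0.202153 substitutions/site.

0.2022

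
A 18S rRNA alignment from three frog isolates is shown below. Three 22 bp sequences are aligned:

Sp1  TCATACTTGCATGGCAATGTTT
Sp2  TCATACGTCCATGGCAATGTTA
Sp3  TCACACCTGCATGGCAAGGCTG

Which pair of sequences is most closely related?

Sp1 and Sp2

Sp1–Sp2: 3/22 differ, p = 0.136, d = 0.151.
Sp1–Sp3: 5/22 differ, p = 0.227, d = 0.271.
Sp2–Sp3: 6/22 differ, p = 0.273, d = 0.339.
The smallest distance is between Sp1 and Sp2.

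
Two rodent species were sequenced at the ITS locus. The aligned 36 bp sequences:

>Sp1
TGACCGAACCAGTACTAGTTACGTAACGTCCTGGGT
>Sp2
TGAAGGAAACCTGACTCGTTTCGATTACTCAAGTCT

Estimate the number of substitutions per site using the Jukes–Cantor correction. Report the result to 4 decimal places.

0.7449

The sequences differ at 17 of 36 sites, so p = 17/36 ≈ 0.472222.
d = −(3/4) ln(1 − 4p/3) = −0.75 ln(1 − 0.629629) = −0.75 ln(0.370371)
  = −0.75 × (-0.993250) = 0.744938 substitutions/site.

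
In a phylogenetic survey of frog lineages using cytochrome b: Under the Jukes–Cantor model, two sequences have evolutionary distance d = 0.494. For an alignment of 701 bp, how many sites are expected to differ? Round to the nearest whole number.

Invert JC69: p = (3/4)(1 − e^(−4d/3)) = 0.75 × (1 − e^(-0.658667)) = 0.75 × (1 − 0.517541) = 0.361844.
Expected differing sites = pL ≈ 0.361844 × 701 = 253.652644 ≈ 254.

254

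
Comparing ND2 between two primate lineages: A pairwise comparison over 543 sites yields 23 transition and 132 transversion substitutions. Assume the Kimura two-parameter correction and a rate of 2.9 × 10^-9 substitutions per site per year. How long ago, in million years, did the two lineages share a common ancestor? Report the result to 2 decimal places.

62.94

P = 23/543 ≈ 0.042357 and Q = 132/543 ≈ 0.243094.
Under the Kimura two-parameter model, d = −½ ln(1 − 2P − Q) − ¼ ln(1 − 2Q).
1 − 2P − Q = 0.672192, giving −½ ln(0.672192) = 0.198606.
1 − 2Q = 0.513812, giving −¼ ln(0.513812) = 0.166474.
d = 0.198606 + 0.166474 = 0.365080.
Under a molecular clock d = 2μt, so t = d/(2μ) = 0.365080 / (2 × 2.9 × 10^-9) = 62.94 million years.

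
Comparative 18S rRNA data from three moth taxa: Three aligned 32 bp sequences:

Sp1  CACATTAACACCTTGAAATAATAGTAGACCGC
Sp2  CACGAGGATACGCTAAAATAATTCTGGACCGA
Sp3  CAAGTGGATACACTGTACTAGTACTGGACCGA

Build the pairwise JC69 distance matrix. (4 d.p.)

d(Sp1,Sp2) = 0.5199, d(Sp1,Sp3) = 0.5851, d(Sp2,Sp3) = 0.3041

Sp1–Sp2: 12/32 sites differ → p = 0.375, d = −0.75 ln(1 − 0.5) = 0.519860 ≈ 0.5199.
Sp1–Sp3: 13/32 sites differ → p = 0.40625, d = −0.75 ln(1 − 0.541667) = 0.585119 ≈ 0.5851.
Sp2–Sp3: 8/32 sites differ → p = 0.25, d = −0.75 ln(1 − 0.333333) = 0.304098 ≈ 0.3041.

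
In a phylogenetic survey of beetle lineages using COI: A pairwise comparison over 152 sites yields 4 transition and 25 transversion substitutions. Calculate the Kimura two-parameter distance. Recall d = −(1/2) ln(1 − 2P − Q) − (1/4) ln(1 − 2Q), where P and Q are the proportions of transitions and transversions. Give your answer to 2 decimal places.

P = 4/152 ≈ 0.026316 and Q = 25/152 ≈ 0.164474.
Under the Kimura two-parameter model, d = −½ ln(1 − 2P − Q) − ¼ ln(1 − 2Q).
1 − 2P − Q = 0.782894, giving −½ ln(0.782894) = 0.122379.
1 − 2Q = 0.671052, giving −¼ ln(0.671052) = 0.099727.
d = 0.122379 + 0.099727 = 0.222106.

0.22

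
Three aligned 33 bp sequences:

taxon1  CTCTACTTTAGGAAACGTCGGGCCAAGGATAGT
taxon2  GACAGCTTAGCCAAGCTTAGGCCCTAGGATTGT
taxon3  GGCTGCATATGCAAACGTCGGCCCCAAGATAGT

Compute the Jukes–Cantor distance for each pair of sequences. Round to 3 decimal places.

taxon1–taxon2: 14/33 sites differ → p ≈ 0.424242, d = −0.75 ln(1 − 0.565656) = 0.625439 ≈ 0.625.
taxon1–taxon3: 10/33 sites differ → p ≈ 0.30303, d = −0.75 ln(1 − 0.40404) = 0.388186 ≈ 0.388.
taxon2–taxon3: 11/33 sites differ → p ≈ 0.333333, d = −0.75 ln(1 − 0.444444) = 0.440839 ≈ 0.441.

d(taxon1,taxon2) = 0.625, d(taxon1,taxon3) = 0.388, d(taxon2,taxon3) = 0.441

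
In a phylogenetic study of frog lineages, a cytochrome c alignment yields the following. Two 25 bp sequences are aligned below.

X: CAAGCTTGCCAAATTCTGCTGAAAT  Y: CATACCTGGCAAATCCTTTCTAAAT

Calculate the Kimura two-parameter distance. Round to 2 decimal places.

0.51

Of 25 sites, 5 differences are transitions and 4 are transversions, so P = 5/25 = 0.2 and Q = 4/25 = 0.16.
Under the Kimura two-parameter model, d = −½ ln(1 − 2P − Q) − ¼ ln(1 − 2Q).
1 − 2P − Q = 0.44, giving −½ ln(0.44) = 0.410490.
1 − 2Q = 0.68, giving −¼ ln(0.68) = 0.096416.
d = 0.410490 + 0.096416 = 0.506906.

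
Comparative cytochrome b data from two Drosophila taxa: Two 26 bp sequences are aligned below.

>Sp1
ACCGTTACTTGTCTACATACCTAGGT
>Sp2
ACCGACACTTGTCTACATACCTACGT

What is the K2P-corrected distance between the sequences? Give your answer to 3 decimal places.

Of 26 sites, 1 differences are transitions and 2 are transversions, so P = 1/26 ≈ 0.038462 and Q = 2/26 ≈ 0.076923.
Under the Kimura two-parameter model, d = −½ ln(1 − 2P − Q) − ¼ ln(1 − 2Q).
1 − 2P − Q = 0.846153, giving −½ ln(0.846153) = 0.083528.
1 − 2Q = 0.846154, giving −¼ ln(0.846154) = 0.041763.
d = 0.083528 + 0.041763 = 0.125291.

0.125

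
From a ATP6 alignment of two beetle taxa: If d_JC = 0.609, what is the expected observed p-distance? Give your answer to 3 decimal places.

0.417

p = (3/4)(1 − e^(−4d/3)) = 0.75 × (1 − e^(-0.812)) = 0.75 × (1 − 0.443969) = 0.417023.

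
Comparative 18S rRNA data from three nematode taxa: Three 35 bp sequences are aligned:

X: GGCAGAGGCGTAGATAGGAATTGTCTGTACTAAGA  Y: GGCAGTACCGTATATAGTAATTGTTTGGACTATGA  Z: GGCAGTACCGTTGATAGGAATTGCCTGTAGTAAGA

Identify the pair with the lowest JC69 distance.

X–Y: 8/35 differ, p = 0.229, d = 0.273.
X–Z: 6/35 differ, p = 0.171, d = 0.195.
Y–Z: 8/35 differ, p = 0.229, d = 0.273.
The smallest distance is between X and Z.

X and Z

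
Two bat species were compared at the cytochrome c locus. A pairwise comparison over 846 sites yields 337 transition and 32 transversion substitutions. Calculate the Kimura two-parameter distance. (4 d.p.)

0.9191

P = 337/846 ≈ 0.398345 and Q = 32/846 ≈ 0.037825.
Under the Kimura two-parameter model, d = −½ ln(1 − 2P − Q) − ¼ ln(1 − 2Q).
1 − 2P − Q = 0.165485, giving −½ ln(0.165485) = 0.899437.
1 − 2Q = 0.92435, giving −¼ ln(0.92435) = 0.019666.
d = 0.899437 + 0.019666 = 0.919103.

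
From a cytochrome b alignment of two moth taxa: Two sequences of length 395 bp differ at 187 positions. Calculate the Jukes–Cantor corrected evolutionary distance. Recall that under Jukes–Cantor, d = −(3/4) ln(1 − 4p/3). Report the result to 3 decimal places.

p = 187/395 ≈ 0.473418.
d = −(3/4) ln(1 − 4p/3) = −0.75 ln(1 − 0.631224) = −0.75 ln(0.368776)
  = −0.75 × (-0.997566) = 0.748175 substitutions/site.

0.748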